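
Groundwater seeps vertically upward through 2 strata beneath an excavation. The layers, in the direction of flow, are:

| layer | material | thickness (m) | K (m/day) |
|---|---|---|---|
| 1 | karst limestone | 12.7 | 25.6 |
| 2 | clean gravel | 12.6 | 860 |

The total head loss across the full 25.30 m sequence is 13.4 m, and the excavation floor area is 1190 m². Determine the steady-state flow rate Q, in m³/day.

31200

Flow is perpendicular to layering, so the layers act in series and the equivalent K is the thickness-weighted harmonic mean.
Total thickness L = 12.7 + 12.6 = 25.30 m.
Σ(b_i/K_i) = 12.7/25.6 + 12.6/860 = 0.5107 d.
K_eq = L / Σ(b_i/K_i) = 25.30 / 0.5107 = 49.54 m/day.
Q = K_eq · A · (Δh/L) = 49.54 × 1190 × (13.4/25.30) = 31221 m³/day.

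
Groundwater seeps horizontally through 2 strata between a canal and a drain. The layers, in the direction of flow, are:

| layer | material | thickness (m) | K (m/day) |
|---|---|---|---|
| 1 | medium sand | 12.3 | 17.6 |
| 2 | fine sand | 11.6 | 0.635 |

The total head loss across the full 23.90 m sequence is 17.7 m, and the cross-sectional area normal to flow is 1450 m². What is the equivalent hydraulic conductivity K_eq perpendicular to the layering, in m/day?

Flow is perpendicular to layering, so the layers act in series and the equivalent K is the thickness-weighted harmonic mean.
Total thickness L = 12.3 + 11.6 = 23.90 m.
Σ(b_i/K_i) = 12.3/17.6 + 11.6/0.635 = 18.97 d.
K_eq = L / Σ(b_i/K_i) = 23.90 / 18.97 = 1.260 m/day.

1.26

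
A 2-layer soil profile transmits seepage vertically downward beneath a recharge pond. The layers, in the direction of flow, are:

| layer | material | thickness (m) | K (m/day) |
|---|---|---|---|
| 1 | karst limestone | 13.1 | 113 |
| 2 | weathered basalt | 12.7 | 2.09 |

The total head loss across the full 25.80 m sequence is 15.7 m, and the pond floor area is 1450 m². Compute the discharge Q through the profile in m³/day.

Flow is perpendicular to layering, so the layers act in series and the equivalent K is the thickness-weighted harmonic mean.
Total thickness L = 13.1 + 12.7 = 25.80 m.
Σ(b_i/K_i) = 13.1/113 + 12.7/2.09 = 6.192 d.
K_eq = L / Σ(b_i/K_i) = 25.80 / 6.192 = 4.166 m/day.
Q = K_eq · A · (Δh/L) = 4.166 × 1450 × (15.7/25.80) = 3676 m³/day.

3680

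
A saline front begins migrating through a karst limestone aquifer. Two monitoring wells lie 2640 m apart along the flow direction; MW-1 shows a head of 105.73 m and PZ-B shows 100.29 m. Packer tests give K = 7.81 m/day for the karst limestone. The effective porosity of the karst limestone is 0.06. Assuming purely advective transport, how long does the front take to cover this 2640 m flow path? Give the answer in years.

Hydraulic gradient i = (105.73 − 100.29) / 2640 = 5.44 / 2640 = 0.002061.
Darcy flux q = K · i = 7.810 × 0.002061 = 0.01609 m/day.
Seepage velocity v = q / n_e = 0.01609 / 0.06 = 0.2682 m/day.
Travel time t = L / v = 2640 / 0.2682 = 9843 days = 26.95 years.

26.9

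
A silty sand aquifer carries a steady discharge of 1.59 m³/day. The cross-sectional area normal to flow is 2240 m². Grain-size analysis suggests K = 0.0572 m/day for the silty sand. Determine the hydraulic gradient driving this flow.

From Q = K·A·i, i = Q / (K·A) = 1.59 / (0.05720 × 2240) = 0.01241.

0.0124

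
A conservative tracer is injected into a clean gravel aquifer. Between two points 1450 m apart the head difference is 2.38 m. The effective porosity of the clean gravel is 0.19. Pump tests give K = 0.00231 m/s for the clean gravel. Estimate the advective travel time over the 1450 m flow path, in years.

Convert K: 0.00231 m/s × 86400 = 199.6 m/day.
Hydraulic gradient i = Δh / L = 2.38 / 1450 = 0.001641.
Darcy flux q = K · i = 199.6 × 0.001641 = 0.3276 m/day.
Seepage velocity v = q / n_e = 0.3276 / 0.19 = 1.724 m/day.
Travel time t = L / v = 1450 / 1.724 = 841.0 days = 2.302 years.

2.30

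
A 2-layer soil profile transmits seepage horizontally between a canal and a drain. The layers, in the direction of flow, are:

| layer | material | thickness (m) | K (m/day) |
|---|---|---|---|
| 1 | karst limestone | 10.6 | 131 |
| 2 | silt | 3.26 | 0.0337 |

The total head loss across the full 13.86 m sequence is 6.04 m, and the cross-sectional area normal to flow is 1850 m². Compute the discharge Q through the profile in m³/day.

Flow is perpendicular to layering, so the layers act in series and the equivalent K is the thickness-weighted harmonic mean.
Total thickness L = 10.6 + 3.26 = 13.86 m.
Σ(b_i/K_i) = 10.6/131 + 3.26/0.0337 = 96.82 d.
K_eq = L / Σ(b_i/K_i) = 13.86 / 96.82 = 0.1432 m/day.
Q = K_eq · A · (Δh/L) = 0.1432 × 1850 × (6.04/13.86) = 115.4 m³/day.

115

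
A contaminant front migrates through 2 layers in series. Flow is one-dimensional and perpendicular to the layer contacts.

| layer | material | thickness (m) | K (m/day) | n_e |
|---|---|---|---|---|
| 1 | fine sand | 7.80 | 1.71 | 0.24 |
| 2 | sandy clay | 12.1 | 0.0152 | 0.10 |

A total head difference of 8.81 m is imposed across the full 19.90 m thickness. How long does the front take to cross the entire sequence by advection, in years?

0.767

With flow normal to the layers, continuity requires the same specific discharge q through every layer.
Σ(b_i/K_i) = 7.80/1.71 + 12.1/0.0152 = 800.6 d.
q = Δh / Σ(b_i/K_i) = 8.81 / 800.6 = 0.01100 m/day.
In each layer the seepage velocity is v_i = q/n_i, so the layer transit time is t_i = b_i·n_i / q:
  layer 1 (fine sand): t_1 = 7.80 × 0.24 / 0.01100 = 170.1 d
  layer 2 (sandy clay): t_2 = 12.1 × 0.10 / 0.01100 = 110.0 d
Total t = Σ t_i = 280.1 days = 0.7668 years.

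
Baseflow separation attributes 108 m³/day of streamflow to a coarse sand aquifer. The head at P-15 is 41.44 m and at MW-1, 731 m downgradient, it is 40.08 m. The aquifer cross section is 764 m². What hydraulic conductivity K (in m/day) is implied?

Hydraulic gradient i = (41.44 − 40.08) / 731 = 1.36 / 731 = 0.001860.
From Q = K·A·i, K = Q / (A·i) = 108 / (764.0 × 0.001860) = 75.98 m/day.

76.0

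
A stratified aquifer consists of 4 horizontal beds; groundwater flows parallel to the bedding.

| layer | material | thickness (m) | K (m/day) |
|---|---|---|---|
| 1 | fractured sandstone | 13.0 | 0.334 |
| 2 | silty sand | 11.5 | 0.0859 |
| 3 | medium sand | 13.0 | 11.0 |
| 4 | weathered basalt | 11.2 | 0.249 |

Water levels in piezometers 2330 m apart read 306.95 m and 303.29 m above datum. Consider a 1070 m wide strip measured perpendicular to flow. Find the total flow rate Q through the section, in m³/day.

Flow is parallel to layering, so each bed carries its own Darcy discharge and the transmissivities add.
Σ(K_i·b_i) = 0.334×13.0 + 0.0859×11.5 + 11.0×13.0 + 0.249×11.2 = 151.1 m²/day.
Hydraulic gradient i = (306.95 − 303.29) / 2330 = 3.66 / 2330 = 0.001571.
Q = Σ(K_i·b_i) · W · i = 151.1 × 1070 × 0.001571 = 254.0 m³/day.

254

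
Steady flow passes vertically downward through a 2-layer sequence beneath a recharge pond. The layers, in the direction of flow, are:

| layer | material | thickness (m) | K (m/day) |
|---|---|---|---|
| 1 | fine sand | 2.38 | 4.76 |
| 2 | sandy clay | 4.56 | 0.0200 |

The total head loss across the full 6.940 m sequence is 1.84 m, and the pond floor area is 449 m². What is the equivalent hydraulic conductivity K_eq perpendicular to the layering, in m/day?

0.0304

Flow is perpendicular to layering, so the layers act in series and the equivalent K is the thickness-weighted harmonic mean.
Total thickness L = 2.38 + 4.56 = 6.940 m.
Σ(b_i/K_i) = 2.38/4.76 + 4.56/0.0200 = 228.5 d.
K_eq = L / Σ(b_i/K_i) = 6.940 / 228.5 = 0.03037 m/day.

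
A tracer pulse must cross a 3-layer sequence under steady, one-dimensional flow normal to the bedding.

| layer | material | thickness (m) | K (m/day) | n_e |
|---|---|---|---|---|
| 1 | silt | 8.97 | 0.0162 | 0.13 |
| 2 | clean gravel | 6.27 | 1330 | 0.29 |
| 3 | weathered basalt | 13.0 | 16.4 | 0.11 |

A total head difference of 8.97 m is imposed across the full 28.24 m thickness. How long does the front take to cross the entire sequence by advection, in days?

With flow normal to the layers, continuity requires the same specific discharge q through every layer.
Σ(b_i/K_i) = 8.97/0.0162 + 6.27/1330 + 13.0/16.4 = 554.5 d.
q = Δh / Σ(b_i/K_i) = 8.97 / 554.5 = 0.01618 m/day.
In each layer the seepage velocity is v_i = q/n_i, so the layer transit time is t_i = b_i·n_i / q:
  layer 1 (silt): t_1 = 8.97 × 0.13 / 0.01618 = 72.09 d
  layer 2 (clean gravel): t_2 = 6.27 × 0.29 / 0.01618 = 112.4 d
  layer 3 (weathered basalt): t_3 = 13.0 × 0.11 / 0.01618 = 88.40 d
Total t = Σ t_i = 272.9 days.

273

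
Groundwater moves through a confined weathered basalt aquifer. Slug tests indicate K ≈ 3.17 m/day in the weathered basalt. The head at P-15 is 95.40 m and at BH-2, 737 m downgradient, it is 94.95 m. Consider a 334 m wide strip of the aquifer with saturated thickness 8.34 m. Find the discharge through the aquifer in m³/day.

Cross-sectional area A = 334 × 8.34 = 2786 m².
Hydraulic gradient i = (95.40 − 94.95) / 737 = 0.45 / 737 = 0.0006106.
Darcy's law: Q = K · A · i = 3.170 × 2786 × 0.0006106 = 5.392 m³/day.

5.39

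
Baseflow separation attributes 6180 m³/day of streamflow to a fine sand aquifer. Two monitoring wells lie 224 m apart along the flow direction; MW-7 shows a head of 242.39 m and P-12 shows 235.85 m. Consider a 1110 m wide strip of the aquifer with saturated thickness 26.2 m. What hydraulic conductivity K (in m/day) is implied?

7.28

Cross-sectional area A = 1110 × 26.2 = 29082 m².
Hydraulic gradient i = (242.39 − 235.85) / 224 = 6.54 / 224 = 0.02920.
From Q = K·A·i, K = Q / (A·i) = 6180 / (29082 × 0.02920) = 7.278 m/day.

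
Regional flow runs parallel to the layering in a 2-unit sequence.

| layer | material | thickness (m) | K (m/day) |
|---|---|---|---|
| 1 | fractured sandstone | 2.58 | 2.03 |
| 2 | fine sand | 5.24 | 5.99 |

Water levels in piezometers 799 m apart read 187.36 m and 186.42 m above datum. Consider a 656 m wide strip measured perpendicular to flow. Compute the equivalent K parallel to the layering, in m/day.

Flow is parallel to layering, so each bed carries its own Darcy discharge and the transmissivities add.
Σ(K_i·b_i) = 2.03×2.58 + 5.99×5.24 = 36.62 m²/day.
Total thickness b = 7.820 m, so K_eq = Σ(K_i·b_i)/b = 4.684 m/day.

4.68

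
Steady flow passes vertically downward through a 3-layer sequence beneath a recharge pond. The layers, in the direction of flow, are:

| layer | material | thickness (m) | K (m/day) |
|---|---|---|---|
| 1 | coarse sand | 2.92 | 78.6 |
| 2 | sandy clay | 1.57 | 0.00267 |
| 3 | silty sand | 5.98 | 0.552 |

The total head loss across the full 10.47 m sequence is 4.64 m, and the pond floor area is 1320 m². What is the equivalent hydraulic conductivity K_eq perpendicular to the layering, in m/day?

0.0175

Flow is perpendicular to layering, so the layers act in series and the equivalent K is the thickness-weighted harmonic mean.
Total thickness L = 2.92 + 1.57 + 5.98 = 10.47 m.
Σ(b_i/K_i) = 2.92/78.6 + 1.57/0.00267 + 5.98/0.552 = 598.9 d.
K_eq = L / Σ(b_i/K_i) = 10.47 / 598.9 = 0.01748 m/day.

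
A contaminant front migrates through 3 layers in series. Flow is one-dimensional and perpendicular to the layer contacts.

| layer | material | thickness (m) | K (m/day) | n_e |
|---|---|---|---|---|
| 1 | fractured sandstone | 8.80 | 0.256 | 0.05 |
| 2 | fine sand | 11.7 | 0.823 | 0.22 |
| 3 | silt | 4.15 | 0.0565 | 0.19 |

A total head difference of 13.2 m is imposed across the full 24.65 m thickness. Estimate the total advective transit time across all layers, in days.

35.2

With flow normal to the layers, continuity requires the same specific discharge q through every layer.
Σ(b_i/K_i) = 8.80/0.256 + 11.7/0.823 + 4.15/0.0565 = 122.0 d.
q = Δh / Σ(b_i/K_i) = 13.2 / 122.0 = 0.1082 m/day.
In each layer the seepage velocity is v_i = q/n_i, so the layer transit time is t_i = b_i·n_i / q:
  layer 1 (fractured sandstone): t_1 = 8.80 × 0.05 / 0.1082 = 4.068 d
  layer 2 (fine sand): t_2 = 11.7 × 0.22 / 0.1082 = 23.80 d
  layer 3 (silt): t_3 = 4.15 × 0.19 / 0.1082 = 7.290 d
Total t = Σ t_i = 35.16 days.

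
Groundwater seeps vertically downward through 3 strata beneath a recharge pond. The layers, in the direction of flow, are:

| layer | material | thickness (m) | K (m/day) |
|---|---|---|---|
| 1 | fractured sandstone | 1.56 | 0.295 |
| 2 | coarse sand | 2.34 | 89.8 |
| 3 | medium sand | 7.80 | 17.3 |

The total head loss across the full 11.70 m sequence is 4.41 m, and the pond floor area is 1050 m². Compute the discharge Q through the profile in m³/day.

Flow is perpendicular to layering, so the layers act in series and the equivalent K is the thickness-weighted harmonic mean.
Total thickness L = 1.56 + 2.34 + 7.80 = 11.70 m.
Σ(b_i/K_i) = 1.56/0.295 + 2.34/89.8 + 7.80/17.3 = 5.765 d.
K_eq = L / Σ(b_i/K_i) = 11.70 / 5.765 = 2.029 m/day.
Q = K_eq · A · (Δh/L) = 2.029 × 1050 × (4.41/11.70) = 803.2 m³/day.

803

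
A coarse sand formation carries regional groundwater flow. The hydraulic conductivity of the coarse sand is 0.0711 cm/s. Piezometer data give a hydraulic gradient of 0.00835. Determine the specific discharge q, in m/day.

Convert K: 0.0711 cm/s × 864 = 61.43 m/day.
Hydraulic gradient i = 0.00835.
Specific discharge q = K · i = 61.43 × 0.008350 = 0.5129 m/day.

0.513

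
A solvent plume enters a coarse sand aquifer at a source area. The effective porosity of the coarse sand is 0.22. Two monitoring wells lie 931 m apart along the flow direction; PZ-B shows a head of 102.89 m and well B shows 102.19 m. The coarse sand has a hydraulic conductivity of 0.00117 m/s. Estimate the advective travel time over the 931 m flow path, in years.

Convert K: 0.00117 m/s × 86400 = 101.1 m/day.
Hydraulic gradient i = (102.89 − 102.19) / 931 = 0.7 / 931 = 0.0007519.
Darcy flux q = K · i = 101.1 × 0.0007519 = 0.07601 m/day.
Seepage velocity v = q / n_e = 0.07601 / 0.22 = 0.3455 m/day.
Travel time t = L / v = 931 / 0.3455 = 2695 days = 7.378 years.

7.38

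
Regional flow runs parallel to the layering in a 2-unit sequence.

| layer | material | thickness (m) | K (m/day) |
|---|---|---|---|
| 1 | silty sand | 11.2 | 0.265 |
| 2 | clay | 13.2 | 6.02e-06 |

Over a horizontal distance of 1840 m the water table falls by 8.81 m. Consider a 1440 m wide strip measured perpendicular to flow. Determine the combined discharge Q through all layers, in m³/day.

Flow is parallel to layering, so each bed carries its own Darcy discharge and the transmissivities add.
Σ(K_i·b_i) = 0.265×11.2 + 6.02e-06×13.2 = 2.968 m²/day.
Hydraulic gradient i = Δh / L = 8.81 / 1840 = 0.004788.
Q = Σ(K_i·b_i) · W · i = 2.968 × 1440 × 0.004788 = 20.46 m³/day.

20.5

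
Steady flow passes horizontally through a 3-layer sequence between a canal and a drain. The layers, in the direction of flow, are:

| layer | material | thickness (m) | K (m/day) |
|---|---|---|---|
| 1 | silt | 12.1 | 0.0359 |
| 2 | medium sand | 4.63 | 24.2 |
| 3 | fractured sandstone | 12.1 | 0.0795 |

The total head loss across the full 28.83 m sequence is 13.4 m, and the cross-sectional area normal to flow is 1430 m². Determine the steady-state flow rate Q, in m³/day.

Flow is perpendicular to layering, so the layers act in series and the equivalent K is the thickness-weighted harmonic mean.
Total thickness L = 12.1 + 4.63 + 12.1 = 28.83 m.
Σ(b_i/K_i) = 12.1/0.0359 + 4.63/24.2 + 12.1/0.0795 = 489.4 d.
K_eq = L / Σ(b_i/K_i) = 28.83 / 489.4 = 0.05890 m/day.
Q = K_eq · A · (Δh/L) = 0.05890 × 1430 × (13.4/28.83) = 39.15 m³/day.

39.2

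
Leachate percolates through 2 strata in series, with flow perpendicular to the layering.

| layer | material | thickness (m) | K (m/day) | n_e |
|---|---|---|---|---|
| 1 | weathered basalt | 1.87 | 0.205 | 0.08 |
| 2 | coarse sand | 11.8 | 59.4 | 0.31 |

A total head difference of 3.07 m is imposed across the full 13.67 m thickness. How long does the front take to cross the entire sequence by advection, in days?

With flow normal to the layers, continuity requires the same specific discharge q through every layer.
Σ(b_i/K_i) = 1.87/0.205 + 11.8/59.4 = 9.321 d.
q = Δh / Σ(b_i/K_i) = 3.07 / 9.321 = 0.3294 m/day.
In each layer the seepage velocity is v_i = q/n_i, so the layer transit time is t_i = b_i·n_i / q:
  layer 1 (weathered basalt): t_1 = 1.87 × 0.08 / 0.3294 = 0.4542 d
  layer 2 (coarse sand): t_2 = 11.8 × 0.31 / 0.3294 = 11.11 d
Total t = Σ t_i = 11.56 days.

11.6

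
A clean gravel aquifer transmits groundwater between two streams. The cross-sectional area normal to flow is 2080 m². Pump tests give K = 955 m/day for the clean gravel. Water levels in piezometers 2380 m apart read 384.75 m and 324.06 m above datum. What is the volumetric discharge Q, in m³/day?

Hydraulic gradient i = (384.75 − 324.06) / 2380 = 60.69 / 2380 = 0.02550.
Darcy's law: Q = K · A · i = 955.0 × 2080 × 0.02550 = 50653 m³/day.

50700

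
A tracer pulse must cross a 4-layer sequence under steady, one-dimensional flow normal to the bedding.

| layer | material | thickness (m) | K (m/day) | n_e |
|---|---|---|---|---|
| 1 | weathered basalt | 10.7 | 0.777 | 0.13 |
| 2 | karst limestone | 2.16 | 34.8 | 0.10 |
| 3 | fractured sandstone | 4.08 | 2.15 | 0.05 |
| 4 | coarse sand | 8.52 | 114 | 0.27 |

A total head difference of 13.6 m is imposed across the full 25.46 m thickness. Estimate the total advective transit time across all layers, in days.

With flow normal to the layers, continuity requires the same specific discharge q through every layer.
Σ(b_i/K_i) = 10.7/0.777 + 2.16/34.8 + 4.08/2.15 + 8.52/114 = 15.81 d.
q = Δh / Σ(b_i/K_i) = 13.6 / 15.81 = 0.8605 m/day.
In each layer the seepage velocity is v_i = q/n_i, so the layer transit time is t_i = b_i·n_i / q:
  layer 1 (weathered basalt): t_1 = 10.7 × 0.13 / 0.8605 = 1.617 d
  layer 2 (karst limestone): t_2 = 2.16 × 0.10 / 0.8605 = 0.2510 d
  layer 3 (fractured sandstone): t_3 = 4.08 × 0.05 / 0.8605 = 0.2371 d
  layer 4 (coarse sand): t_4 = 8.52 × 0.27 / 0.8605 = 2.673 d
Total t = Σ t_i = 4.778 days.

4.78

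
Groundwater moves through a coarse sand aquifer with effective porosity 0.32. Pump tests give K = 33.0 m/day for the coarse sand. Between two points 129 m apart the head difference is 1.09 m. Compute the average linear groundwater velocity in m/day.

0.871

Hydraulic gradient i = Δh / L = 1.09 / 129 = 0.008450.
Darcy flux q = K · i = 33.00 × 0.008450 = 0.2788 m/day.
Seepage velocity v = q / n_e = 0.2788 / 0.32 = 0.8714 m/day.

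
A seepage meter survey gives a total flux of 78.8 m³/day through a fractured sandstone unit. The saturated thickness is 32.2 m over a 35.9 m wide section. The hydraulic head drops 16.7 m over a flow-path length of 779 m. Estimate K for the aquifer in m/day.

3.18

Cross-sectional area A = 35.9 × 32.2 = 1156 m².
Hydraulic gradient i = Δh / L = 16.7 / 779 = 0.02144.
From Q = K·A·i, K = Q / (A·i) = 78.8 / (1156 × 0.02144) = 3.180 m/day.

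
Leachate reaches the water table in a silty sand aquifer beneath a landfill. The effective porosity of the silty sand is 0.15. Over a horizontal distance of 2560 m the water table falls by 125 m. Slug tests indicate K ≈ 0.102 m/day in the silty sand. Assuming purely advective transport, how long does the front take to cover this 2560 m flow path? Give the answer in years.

Hydraulic gradient i = Δh / L = 125 / 2560 = 0.04883.
Darcy flux q = K · i = 0.1020 × 0.04883 = 0.004980 m/day.
Seepage velocity v = q / n_e = 0.004980 / 0.15 = 0.03320 m/day.
Travel time t = L / v = 2560 / 0.03320 = 77101 days = 211.1 years.

211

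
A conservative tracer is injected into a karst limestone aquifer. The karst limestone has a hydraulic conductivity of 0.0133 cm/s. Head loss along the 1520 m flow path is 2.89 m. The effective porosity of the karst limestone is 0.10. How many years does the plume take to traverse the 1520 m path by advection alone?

Convert K: 0.0133 cm/s × 864 = 11.49 m/day.
Hydraulic gradient i = Δh / L = 2.89 / 1520 = 0.001901.
Darcy flux q = K · i = 11.49 × 0.001901 = 0.02185 m/day.
Seepage velocity v = q / n_e = 0.02185 / 0.10 = 0.2185 m/day.
Travel time t = L / v = 1520 / 0.2185 = 6957 days = 19.05 years.

19.0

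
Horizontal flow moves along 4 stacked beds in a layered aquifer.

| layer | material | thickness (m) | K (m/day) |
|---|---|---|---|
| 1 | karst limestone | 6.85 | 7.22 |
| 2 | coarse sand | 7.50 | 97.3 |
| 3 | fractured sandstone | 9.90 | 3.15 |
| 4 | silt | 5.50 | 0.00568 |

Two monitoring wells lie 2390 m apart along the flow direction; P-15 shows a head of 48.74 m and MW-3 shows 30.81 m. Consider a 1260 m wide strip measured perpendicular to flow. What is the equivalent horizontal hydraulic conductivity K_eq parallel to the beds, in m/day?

27.2

Flow is parallel to layering, so each bed carries its own Darcy discharge and the transmissivities add.
Σ(K_i·b_i) = 7.22×6.85 + 97.3×7.50 + 3.15×9.90 + 0.00568×5.50 = 810.4 m²/day.
Total thickness b = 29.75 m, so K_eq = Σ(K_i·b_i)/b = 27.24 m/day.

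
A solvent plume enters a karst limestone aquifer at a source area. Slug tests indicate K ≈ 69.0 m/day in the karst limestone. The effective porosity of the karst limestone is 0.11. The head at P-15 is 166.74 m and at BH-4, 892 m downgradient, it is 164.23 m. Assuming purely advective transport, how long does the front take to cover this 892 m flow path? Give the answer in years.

1.38

Hydraulic gradient i = (166.74 − 164.23) / 892 = 2.51 / 892 = 0.002814.
Darcy flux q = K · i = 69.00 × 0.002814 = 0.1942 m/day.
Seepage velocity v = q / n_e = 0.1942 / 0.11 = 1.765 m/day.
Travel time t = L / v = 892 / 1.765 = 505.4 days = 1.384 years.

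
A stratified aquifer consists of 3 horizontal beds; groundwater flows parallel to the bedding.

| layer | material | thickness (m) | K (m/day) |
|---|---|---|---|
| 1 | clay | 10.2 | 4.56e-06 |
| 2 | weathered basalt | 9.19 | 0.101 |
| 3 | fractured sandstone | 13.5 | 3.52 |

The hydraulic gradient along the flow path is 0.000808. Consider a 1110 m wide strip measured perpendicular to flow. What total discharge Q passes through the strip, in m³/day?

43.5

Flow is parallel to layering, so each bed carries its own Darcy discharge and the transmissivities add.
Σ(K_i·b_i) = 4.56e-06×10.2 + 0.101×9.19 + 3.52×13.5 = 48.45 m²/day.
Hydraulic gradient i = 0.000808.
Q = Σ(K_i·b_i) · W · i = 48.45 × 1110 × 0.0008080 = 43.45 m³/day.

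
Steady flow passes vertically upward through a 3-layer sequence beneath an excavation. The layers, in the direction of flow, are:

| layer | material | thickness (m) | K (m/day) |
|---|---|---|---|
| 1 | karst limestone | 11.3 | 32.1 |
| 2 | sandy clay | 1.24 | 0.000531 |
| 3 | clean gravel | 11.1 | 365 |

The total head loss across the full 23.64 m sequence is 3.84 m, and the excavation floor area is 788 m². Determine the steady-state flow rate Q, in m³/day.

1.30

Flow is perpendicular to layering, so the layers act in series and the equivalent K is the thickness-weighted harmonic mean.
Total thickness L = 11.3 + 1.24 + 11.1 = 23.64 m.
Σ(b_i/K_i) = 11.3/32.1 + 1.24/0.000531 + 11.1/365 = 2336 d.
K_eq = L / Σ(b_i/K_i) = 23.64 / 2336 = 0.01012 m/day.
Q = K_eq · A · (Δh/L) = 0.01012 × 788 × (3.84/23.64) = 1.296 m³/day.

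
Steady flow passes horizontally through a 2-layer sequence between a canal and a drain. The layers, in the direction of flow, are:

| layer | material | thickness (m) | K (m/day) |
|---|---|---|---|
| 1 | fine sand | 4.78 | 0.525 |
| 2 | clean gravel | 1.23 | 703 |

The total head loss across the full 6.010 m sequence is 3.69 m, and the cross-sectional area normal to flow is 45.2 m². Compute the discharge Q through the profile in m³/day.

Flow is perpendicular to layering, so the layers act in series and the equivalent K is the thickness-weighted harmonic mean.
Total thickness L = 4.78 + 1.23 = 6.010 m.
Σ(b_i/K_i) = 4.78/0.525 + 1.23/703 = 9.107 d.
K_eq = L / Σ(b_i/K_i) = 6.010 / 9.107 = 0.6600 m/day.
Q = K_eq · A · (Δh/L) = 0.6600 × 45.2 × (3.69/6.010) = 18.32 m³/day.

18.3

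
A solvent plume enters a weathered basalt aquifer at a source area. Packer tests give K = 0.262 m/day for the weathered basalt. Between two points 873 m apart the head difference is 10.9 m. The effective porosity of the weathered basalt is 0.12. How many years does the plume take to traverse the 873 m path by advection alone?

Hydraulic gradient i = Δh / L = 10.9 / 873 = 0.01249.
Darcy flux q = K · i = 0.2620 × 0.01249 = 0.003271 m/day.
Seepage velocity v = q / n_e = 0.003271 / 0.12 = 0.02726 m/day.
Travel time t = L / v = 873 / 0.02726 = 32024 days = 87.68 years.

87.7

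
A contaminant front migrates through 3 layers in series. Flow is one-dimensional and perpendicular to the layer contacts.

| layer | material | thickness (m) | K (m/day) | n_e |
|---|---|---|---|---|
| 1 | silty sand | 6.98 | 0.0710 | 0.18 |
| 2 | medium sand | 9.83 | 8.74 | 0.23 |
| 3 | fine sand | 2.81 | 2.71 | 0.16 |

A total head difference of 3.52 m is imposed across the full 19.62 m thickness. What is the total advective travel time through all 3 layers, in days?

113

With flow normal to the layers, continuity requires the same specific discharge q through every layer.
Σ(b_i/K_i) = 6.98/0.0710 + 9.83/8.74 + 2.81/2.71 = 100.5 d.
q = Δh / Σ(b_i/K_i) = 3.52 / 100.5 = 0.03503 m/day.
In each layer the seepage velocity is v_i = q/n_i, so the layer transit time is t_i = b_i·n_i / q:
  layer 1 (silty sand): t_1 = 6.98 × 0.18 / 0.03503 = 35.86 d
  layer 2 (medium sand): t_2 = 9.83 × 0.23 / 0.03503 = 64.53 d
  layer 3 (fine sand): t_3 = 2.81 × 0.16 / 0.03503 = 12.83 d
Total t = Σ t_i = 113.2 days.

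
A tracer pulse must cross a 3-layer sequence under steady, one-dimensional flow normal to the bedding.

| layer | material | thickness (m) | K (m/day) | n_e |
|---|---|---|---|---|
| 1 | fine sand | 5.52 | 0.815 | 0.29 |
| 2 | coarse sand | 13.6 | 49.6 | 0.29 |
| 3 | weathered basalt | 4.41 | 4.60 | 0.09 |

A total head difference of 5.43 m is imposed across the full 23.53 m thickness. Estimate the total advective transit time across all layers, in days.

8.76

With flow normal to the layers, continuity requires the same specific discharge q through every layer.
Σ(b_i/K_i) = 5.52/0.815 + 13.6/49.6 + 4.41/4.60 = 8.006 d.
q = Δh / Σ(b_i/K_i) = 5.43 / 8.006 = 0.6783 m/day.
In each layer the seepage velocity is v_i = q/n_i, so the layer transit time is t_i = b_i·n_i / q:
  layer 1 (fine sand): t_1 = 5.52 × 0.29 / 0.6783 = 2.360 d
  layer 2 (coarse sand): t_2 = 13.6 × 0.29 / 0.6783 = 5.815 d
  layer 3 (weathered basalt): t_3 = 4.41 × 0.09 / 0.6783 = 0.5852 d
Total t = Σ t_i = 8.760 days.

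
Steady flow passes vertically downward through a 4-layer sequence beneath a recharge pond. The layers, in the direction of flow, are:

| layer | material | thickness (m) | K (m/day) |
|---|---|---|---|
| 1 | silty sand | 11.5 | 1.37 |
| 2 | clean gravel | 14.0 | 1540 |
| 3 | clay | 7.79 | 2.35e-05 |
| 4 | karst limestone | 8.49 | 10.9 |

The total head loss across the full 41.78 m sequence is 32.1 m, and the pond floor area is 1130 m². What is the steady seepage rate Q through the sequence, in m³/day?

Flow is perpendicular to layering, so the layers act in series and the equivalent K is the thickness-weighted harmonic mean.
Total thickness L = 11.5 + 14.0 + 7.79 + 8.49 = 41.78 m.
Σ(b_i/K_i) = 11.5/1.37 + 14.0/1540 + 7.79/2.35e-05 + 8.49/10.9 = 3.315e+05 d.
K_eq = L / Σ(b_i/K_i) = 41.78 / 3.315e+05 = 0.0001260 m/day.
Q = K_eq · A · (Δh/L) = 0.0001260 × 1130 × (32.1/41.78) = 0.1094 m³/day.

0.109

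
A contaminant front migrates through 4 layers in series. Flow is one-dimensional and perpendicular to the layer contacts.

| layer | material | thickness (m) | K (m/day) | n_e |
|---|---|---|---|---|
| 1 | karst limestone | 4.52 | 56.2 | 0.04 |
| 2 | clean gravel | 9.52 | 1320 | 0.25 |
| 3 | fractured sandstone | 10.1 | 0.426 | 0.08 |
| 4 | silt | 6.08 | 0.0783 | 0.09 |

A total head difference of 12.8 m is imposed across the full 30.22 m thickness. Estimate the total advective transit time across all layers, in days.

With flow normal to the layers, continuity requires the same specific discharge q through every layer.
Σ(b_i/K_i) = 4.52/56.2 + 9.52/1320 + 10.1/0.426 + 6.08/0.0783 = 101.4 d.
q = Δh / Σ(b_i/K_i) = 12.8 / 101.4 = 0.1262 m/day.
In each layer the seepage velocity is v_i = q/n_i, so the layer transit time is t_i = b_i·n_i / q:
  layer 1 (karst limestone): t_1 = 4.52 × 0.04 / 0.1262 = 1.433 d
  layer 2 (clean gravel): t_2 = 9.52 × 0.25 / 0.1262 = 18.86 d
  layer 3 (fractured sandstone): t_3 = 10.1 × 0.08 / 0.1262 = 6.404 d
  layer 4 (silt): t_4 = 6.08 × 0.09 / 0.1262 = 4.337 d
Total t = Σ t_i = 31.04 days.

31.0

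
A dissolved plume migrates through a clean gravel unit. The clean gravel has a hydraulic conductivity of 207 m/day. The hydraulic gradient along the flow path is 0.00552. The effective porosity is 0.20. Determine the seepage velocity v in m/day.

Hydraulic gradient i = 0.00552.
Darcy flux q = K · i = 207.0 × 0.005520 = 1.143 m/day.
Seepage velocity v = q / n_e = 1.143 / 0.20 = 5.713 m/day.

5.71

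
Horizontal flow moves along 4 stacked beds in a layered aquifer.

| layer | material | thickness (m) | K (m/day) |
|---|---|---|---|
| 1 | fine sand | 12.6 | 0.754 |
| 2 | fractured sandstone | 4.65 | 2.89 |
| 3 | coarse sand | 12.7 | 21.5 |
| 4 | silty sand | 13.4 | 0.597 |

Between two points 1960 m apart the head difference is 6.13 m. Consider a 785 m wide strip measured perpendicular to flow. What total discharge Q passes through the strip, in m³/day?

Flow is parallel to layering, so each bed carries its own Darcy discharge and the transmissivities add.
Σ(K_i·b_i) = 0.754×12.6 + 2.89×4.65 + 21.5×12.7 + 0.597×13.4 = 304.0 m²/day.
Hydraulic gradient i = Δh / L = 6.13 / 1960 = 0.003128.
Q = Σ(K_i·b_i) · W · i = 304.0 × 785 × 0.003128 = 746.3 m³/day.

746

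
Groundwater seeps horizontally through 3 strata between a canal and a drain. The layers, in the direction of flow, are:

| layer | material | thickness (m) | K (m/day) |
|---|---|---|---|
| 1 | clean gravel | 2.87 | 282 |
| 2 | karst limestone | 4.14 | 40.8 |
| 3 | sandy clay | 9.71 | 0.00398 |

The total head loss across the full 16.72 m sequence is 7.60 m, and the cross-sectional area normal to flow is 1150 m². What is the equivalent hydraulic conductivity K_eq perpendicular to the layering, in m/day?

0.00685

Flow is perpendicular to layering, so the layers act in series and the equivalent K is the thickness-weighted harmonic mean.
Total thickness L = 2.87 + 4.14 + 9.71 = 16.72 m.
Σ(b_i/K_i) = 2.87/282 + 4.14/40.8 + 9.71/0.00398 = 2440 d.
K_eq = L / Σ(b_i/K_i) = 16.72 / 2440 = 0.006853 m/day.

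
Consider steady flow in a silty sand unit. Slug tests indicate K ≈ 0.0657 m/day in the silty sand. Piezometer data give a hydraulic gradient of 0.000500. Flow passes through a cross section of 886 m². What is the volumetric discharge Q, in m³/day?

0.0291

Hydraulic gradient i = 0.000500.
Darcy's law: Q = K · A · i = 0.06570 × 886.0 × 0.0005000 = 0.02911 m³/day.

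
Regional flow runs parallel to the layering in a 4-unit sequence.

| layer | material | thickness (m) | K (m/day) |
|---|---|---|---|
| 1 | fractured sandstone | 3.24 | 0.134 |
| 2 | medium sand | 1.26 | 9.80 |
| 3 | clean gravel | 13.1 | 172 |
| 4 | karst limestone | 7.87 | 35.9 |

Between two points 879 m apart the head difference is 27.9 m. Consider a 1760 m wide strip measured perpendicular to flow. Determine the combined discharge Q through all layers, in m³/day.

142000

Flow is parallel to layering, so each bed carries its own Darcy discharge and the transmissivities add.
Σ(K_i·b_i) = 0.134×3.24 + 9.80×1.26 + 172×13.1 + 35.9×7.87 = 2549 m²/day.
Hydraulic gradient i = Δh / L = 27.9 / 879 = 0.03174.
Q = Σ(K_i·b_i) · W · i = 2549 × 1760 × 0.03174 = 1.424e+05 m³/day.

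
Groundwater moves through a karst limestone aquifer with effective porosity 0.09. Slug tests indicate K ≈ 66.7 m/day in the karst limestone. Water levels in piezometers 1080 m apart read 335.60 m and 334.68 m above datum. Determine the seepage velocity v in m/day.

Hydraulic gradient i = (335.60 − 334.68) / 1080 = 0.92 / 1080 = 0.0008519.
Darcy flux q = K · i = 66.70 × 0.0008519 = 0.05682 m/day.
Seepage velocity v = q / n_e = 0.05682 / 0.09 = 0.6313 m/day.

0.631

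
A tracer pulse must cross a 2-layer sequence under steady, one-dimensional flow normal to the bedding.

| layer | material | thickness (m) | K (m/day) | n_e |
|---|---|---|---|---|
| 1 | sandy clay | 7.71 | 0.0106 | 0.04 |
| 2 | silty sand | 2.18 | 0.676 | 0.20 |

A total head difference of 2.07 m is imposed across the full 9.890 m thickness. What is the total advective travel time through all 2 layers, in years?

0.719

With flow normal to the layers, continuity requires the same specific discharge q through every layer.
Σ(b_i/K_i) = 7.71/0.0106 + 2.18/0.676 = 730.6 d.
q = Δh / Σ(b_i/K_i) = 2.07 / 730.6 = 0.002833 m/day.
In each layer the seepage velocity is v_i = q/n_i, so the layer transit time is t_i = b_i·n_i / q:
  layer 1 (sandy clay): t_1 = 7.71 × 0.04 / 0.002833 = 108.8 d
  layer 2 (silty sand): t_2 = 2.18 × 0.20 / 0.002833 = 153.9 d
Total t = Σ t_i = 262.7 days = 0.7193 years.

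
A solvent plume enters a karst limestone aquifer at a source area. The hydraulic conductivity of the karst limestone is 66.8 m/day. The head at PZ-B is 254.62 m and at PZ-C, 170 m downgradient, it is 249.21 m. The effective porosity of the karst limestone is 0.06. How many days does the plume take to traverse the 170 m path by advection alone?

Hydraulic gradient i = (254.62 − 249.21) / 170 = 5.41 / 170 = 0.03182.
Darcy flux q = K · i = 66.80 × 0.03182 = 2.126 m/day.
Seepage velocity v = q / n_e = 2.126 / 0.06 = 35.43 m/day.
Travel time t = L / v = 170 / 35.43 = 4.798 days.

4.80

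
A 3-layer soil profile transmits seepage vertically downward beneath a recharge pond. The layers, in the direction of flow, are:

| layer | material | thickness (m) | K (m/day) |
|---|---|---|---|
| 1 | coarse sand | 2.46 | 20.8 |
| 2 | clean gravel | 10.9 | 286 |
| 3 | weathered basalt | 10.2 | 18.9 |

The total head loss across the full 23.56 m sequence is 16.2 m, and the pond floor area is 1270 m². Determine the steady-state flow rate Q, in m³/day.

Flow is perpendicular to layering, so the layers act in series and the equivalent K is the thickness-weighted harmonic mean.
Total thickness L = 2.46 + 10.9 + 10.2 = 23.56 m.
Σ(b_i/K_i) = 2.46/20.8 + 10.9/286 + 10.2/18.9 = 0.6961 d.
K_eq = L / Σ(b_i/K_i) = 23.56 / 0.6961 = 33.85 m/day.
Q = K_eq · A · (Δh/L) = 33.85 × 1270 × (16.2/23.56) = 29558 m³/day.

29600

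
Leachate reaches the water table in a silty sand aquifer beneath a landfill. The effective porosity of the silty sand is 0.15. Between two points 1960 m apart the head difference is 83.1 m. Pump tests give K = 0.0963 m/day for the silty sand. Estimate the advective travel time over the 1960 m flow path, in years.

Hydraulic gradient i = Δh / L = 83.1 / 1960 = 0.04240.
Darcy flux q = K · i = 0.09630 × 0.04240 = 0.004083 m/day.
Seepage velocity v = q / n_e = 0.004083 / 0.15 = 0.02722 m/day.
Travel time t = L / v = 1960 / 0.02722 = 72007 days = 197.1 years.

197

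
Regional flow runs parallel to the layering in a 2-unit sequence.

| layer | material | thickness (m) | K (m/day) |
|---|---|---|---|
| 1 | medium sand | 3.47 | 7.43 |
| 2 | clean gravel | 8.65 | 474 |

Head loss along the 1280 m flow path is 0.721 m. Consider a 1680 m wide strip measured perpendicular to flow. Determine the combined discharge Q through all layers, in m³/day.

Flow is parallel to layering, so each bed carries its own Darcy discharge and the transmissivities add.
Σ(K_i·b_i) = 7.43×3.47 + 474×8.65 = 4126 m²/day.
Hydraulic gradient i = Δh / L = 0.721 / 1280 = 0.0005633.
Q = Σ(K_i·b_i) · W · i = 4126 × 1680 × 0.0005633 = 3904 m³/day.

3900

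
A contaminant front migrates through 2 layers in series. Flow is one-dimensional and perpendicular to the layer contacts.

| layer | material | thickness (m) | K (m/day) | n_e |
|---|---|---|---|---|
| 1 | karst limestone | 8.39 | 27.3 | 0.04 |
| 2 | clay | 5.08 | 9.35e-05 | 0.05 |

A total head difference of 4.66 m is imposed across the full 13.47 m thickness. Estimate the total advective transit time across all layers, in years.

18.8

With flow normal to the layers, continuity requires the same specific discharge q through every layer.
Σ(b_i/K_i) = 8.39/27.3 + 5.08/9.35e-05 = 54332 d.
q = Δh / Σ(b_i/K_i) = 4.66 / 54332 = 8.577e-05 m/day.
In each layer the seepage velocity is v_i = q/n_i, so the layer transit time is t_i = b_i·n_i / q:
  layer 1 (karst limestone): t_1 = 8.39 × 0.04 / 8.577e-05 = 3913 d
  layer 2 (clay): t_2 = 5.08 × 0.05 / 8.577e-05 = 2961 d
Total t = Σ t_i = 6874 days = 18.82 years.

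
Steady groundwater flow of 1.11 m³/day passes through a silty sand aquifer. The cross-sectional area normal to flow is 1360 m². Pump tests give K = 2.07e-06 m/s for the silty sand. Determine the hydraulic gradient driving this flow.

0.00456

Convert K: 2.07e-06 m/s × 86400 = 0.1788 m/day.
From Q = K·A·i, i = Q / (K·A) = 1.11 / (0.1788 × 1360) = 0.004564.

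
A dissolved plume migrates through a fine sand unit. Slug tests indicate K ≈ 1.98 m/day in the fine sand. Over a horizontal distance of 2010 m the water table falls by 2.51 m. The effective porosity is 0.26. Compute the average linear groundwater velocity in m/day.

0.00951

Hydraulic gradient i = Δh / L = 2.51 / 2010 = 0.001249.
Darcy flux q = K · i = 1.980 × 0.001249 = 0.002473 m/day.
Seepage velocity v = q / n_e = 0.002473 / 0.26 = 0.009510 m/day.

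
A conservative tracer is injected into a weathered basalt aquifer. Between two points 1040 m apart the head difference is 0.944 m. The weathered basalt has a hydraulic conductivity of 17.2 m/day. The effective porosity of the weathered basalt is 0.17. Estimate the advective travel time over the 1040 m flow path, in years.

Hydraulic gradient i = Δh / L = 0.944 / 1040 = 0.0009077.
Darcy flux q = K · i = 17.20 × 0.0009077 = 0.01561 m/day.
Seepage velocity v = q / n_e = 0.01561 / 0.17 = 0.09184 m/day.
Travel time t = L / v = 1040 / 0.09184 = 11324 days = 31.00 years.

31.0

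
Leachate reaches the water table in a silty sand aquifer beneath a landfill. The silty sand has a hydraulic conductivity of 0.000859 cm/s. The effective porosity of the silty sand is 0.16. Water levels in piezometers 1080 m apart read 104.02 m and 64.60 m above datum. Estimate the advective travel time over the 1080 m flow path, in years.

Convert K: 0.000859 cm/s × 864 = 0.7422 m/day.
Hydraulic gradient i = (104.02 − 64.60) / 1080 = 39.42 / 1080 = 0.03650.
Darcy flux q = K · i = 0.7422 × 0.03650 = 0.02709 m/day.
Seepage velocity v = q / n_e = 0.02709 / 0.16 = 0.1693 m/day.
Travel time t = L / v = 1080 / 0.1693 = 6379 days = 17.46 years.

17.5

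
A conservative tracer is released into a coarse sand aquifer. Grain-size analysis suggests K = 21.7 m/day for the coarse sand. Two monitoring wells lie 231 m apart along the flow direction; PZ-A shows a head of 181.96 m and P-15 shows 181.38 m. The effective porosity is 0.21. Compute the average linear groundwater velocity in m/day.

Hydraulic gradient i = (181.96 − 181.38) / 231 = 0.58 / 231 = 0.002511.
Darcy flux q = K · i = 21.70 × 0.002511 = 0.05448 m/day.
Seepage velocity v = q / n_e = 0.05448 / 0.21 = 0.2595 m/day.

0.259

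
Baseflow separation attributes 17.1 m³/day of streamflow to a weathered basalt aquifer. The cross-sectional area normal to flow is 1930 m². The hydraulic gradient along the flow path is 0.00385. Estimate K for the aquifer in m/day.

2.30

Hydraulic gradient i = 0.00385.
From Q = K·A·i, K = Q / (A·i) = 17.1 / (1930 × 0.003850) = 2.301 m/day.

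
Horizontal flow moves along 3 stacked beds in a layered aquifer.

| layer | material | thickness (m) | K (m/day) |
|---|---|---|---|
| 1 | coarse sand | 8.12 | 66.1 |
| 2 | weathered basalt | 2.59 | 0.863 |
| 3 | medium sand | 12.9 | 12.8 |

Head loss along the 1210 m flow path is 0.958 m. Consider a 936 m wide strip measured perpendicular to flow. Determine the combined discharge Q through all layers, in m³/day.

522

Flow is parallel to layering, so each bed carries its own Darcy discharge and the transmissivities add.
Σ(K_i·b_i) = 66.1×8.12 + 0.863×2.59 + 12.8×12.9 = 704.1 m²/day.
Hydraulic gradient i = Δh / L = 0.958 / 1210 = 0.0007917.
Q = Σ(K_i·b_i) · W · i = 704.1 × 936 × 0.0007917 = 521.8 m³/day.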